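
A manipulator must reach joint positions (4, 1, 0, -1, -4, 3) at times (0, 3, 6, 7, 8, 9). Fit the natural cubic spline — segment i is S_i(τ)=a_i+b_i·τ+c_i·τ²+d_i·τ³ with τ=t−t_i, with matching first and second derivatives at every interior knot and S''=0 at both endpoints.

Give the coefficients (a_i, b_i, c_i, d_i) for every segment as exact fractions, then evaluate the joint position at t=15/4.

Δ: Δ0=-1, Δ1=-1/3, Δ2=-1, Δ3=-3, Δ4=7
row 1: diag=12, rhs=4; c'=1/4, d'=1/3
row 2: denom=8−3·1/4=29/4; d'=(-4−3·1/3)/(29/4)=-20/29
row 3: denom=4−1·4/29=112/29; d'=(-12−1·-20/29)/(112/29)=-41/14
row 4: denom=4−1·29/112=419/112; d'=(60−1·-41/14)/(419/112)=7048/419
back: M4=7048/419
back: M3=-41/14−29/112·7048/419=-3052/419
back: M2=-20/29−4/29·-3052/419=132/419
back: M1=1/3−1/4·132/419=320/1257
M: M0=0, M1=320/1257, M2=132/419, M3=-3052/419, M4=7048/419, M5=0
seg 0: a=4, c=M0/2=0, d=(M1−M0)/(6·3)=160/11313, b=Δ0−h0·(2M0+M1)/6=-1417/1257
seg 1: a=1, c=M1/2=160/1257, d=(M2−M1)/(6·3)=38/11313, b=Δ1−h1·(2M1+M2)/6=-937/1257
seg 2: a=0, c=M2/2=66/419, d=(M3−M2)/(6·1)=-1592/1257, b=Δ2−h2·(2M2+M3)/6=137/1257
seg 3: a=-1, c=M3/2=-1526/419, d=(M4−M3)/(6·1)=5050/1257, b=Δ3−h3·(2M3+M4)/6=-4243/1257
seg 4: a=-4, c=M4/2=3524/419, d=(M5−M4)/(6·1)=-3524/1257, b=Δ4−h4·(2M4+M5)/6=1751/1257
t_q=15/4 → seg 1, τ=3/4; S=1+-937/1257·τ+160/1257·τ²+38/11313·τ³=6891/13408

  seg 0: a=4 b=-1417/1257 c=0 d=160/11313
  seg 1: a=1 b=-937/1257 c=160/1257 d=38/11313
  seg 2: a=0 b=137/1257 c=66/419 d=-1592/1257
  seg 3: a=-1 b=-4243/1257 c=-1526/419 d=5050/1257
  seg 4: a=-4 b=1751/1257 c=3524/419 d=-3524/1257
S(15/4) = 6891/13408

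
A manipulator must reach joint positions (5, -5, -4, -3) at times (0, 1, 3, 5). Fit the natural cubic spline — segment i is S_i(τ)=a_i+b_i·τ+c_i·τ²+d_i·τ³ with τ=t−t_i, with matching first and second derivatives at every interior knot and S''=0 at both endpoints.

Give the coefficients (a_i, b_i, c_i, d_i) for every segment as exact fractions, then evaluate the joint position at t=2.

  seg 0: a=5 b=-131/11 c=0 d=21/11
  seg 1: a=-5 b=-68/11 c=63/11 d=-105/88
  seg 2: a=-4 b=53/22 c=-63/44 d=21/88
S(2) = -585/88

Δ: Δ0=-10, Δ1=1/2, Δ2=1/2
row 1: diag=6, rhs=63; c'=1/3, d'=21/2
row 2: denom=8−2·1/3=22/3; d'=(0−2·21/2)/(22/3)=-63/22
back: M2=-63/22
back: M1=21/2−1/3·-63/22=126/11
M: M0=0, M1=126/11, M2=-63/22, M3=0
seg 0: a=5, c=M0/2=0, d=(M1−M0)/(6·1)=21/11, b=Δ0−h0·(2M0+M1)/6=-131/11
seg 1: a=-5, c=M1/2=63/11, d=(M2−M1)/(6·2)=-105/88, b=Δ1−h1·(2M1+M2)/6=-68/11
seg 2: a=-4, c=M2/2=-63/44, d=(M3−M2)/(6·2)=21/88, b=Δ2−h2·(2M2+M3)/6=53/22
t_q=2 → seg 1, τ=1; S=-5+-68/11·τ+63/11·τ²+-105/88·τ³=-585/88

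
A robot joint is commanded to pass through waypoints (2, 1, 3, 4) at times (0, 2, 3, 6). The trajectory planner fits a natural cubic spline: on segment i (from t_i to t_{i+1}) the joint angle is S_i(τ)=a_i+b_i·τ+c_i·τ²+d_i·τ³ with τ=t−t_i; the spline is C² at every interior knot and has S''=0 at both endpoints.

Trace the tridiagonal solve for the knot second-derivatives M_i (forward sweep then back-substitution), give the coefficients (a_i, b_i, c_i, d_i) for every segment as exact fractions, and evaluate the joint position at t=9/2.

  seg 0: a=2 b=-401/282 c=0 d=65/282
  seg 1: a=1 b=379/282 c=65/47 d=-205/282
  seg 2: a=3 b=272/141 c=-75/94 d=25/282
S(9/2) = 3307/752

Δ: Δ0=-1/2, Δ1=2, Δ2=1/3
row 1: diag=6, rhs=15; c'=1/6, d'=5/2
row 2: denom=8−1·1/6=47/6; d'=(-10−1·5/2)/(47/6)=-75/47
back: M2=-75/47
back: M1=5/2−1/6·-75/47=130/47
M: M0=0, M1=130/47, M2=-75/47, M3=0
seg 0: a=2, c=M0/2=0, d=(M1−M0)/(6·2)=65/282, b=Δ0−h0·(2M0+M1)/6=-401/282
seg 1: a=1, c=M1/2=65/47, d=(M2−M1)/(6·1)=-205/282, b=Δ1−h1·(2M1+M2)/6=379/282
seg 2: a=3, c=M2/2=-75/94, d=(M3−M2)/(6·3)=25/282, b=Δ2−h2·(2M2+M3)/6=272/141
t_q=9/2 → seg 2, τ=3/2; S=3+272/141·τ+-75/94·τ²+25/282·τ³=3307/752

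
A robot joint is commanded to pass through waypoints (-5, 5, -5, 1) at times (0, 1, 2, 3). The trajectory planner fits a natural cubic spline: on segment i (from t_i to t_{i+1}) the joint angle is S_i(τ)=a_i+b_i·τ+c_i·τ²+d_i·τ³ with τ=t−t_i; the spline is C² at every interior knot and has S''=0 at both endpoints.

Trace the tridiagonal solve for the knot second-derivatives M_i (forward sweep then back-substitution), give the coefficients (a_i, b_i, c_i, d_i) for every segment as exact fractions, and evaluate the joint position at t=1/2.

  seg 0: a=-5 b=82/5 c=0 d=-32/5
  seg 1: a=5 b=-14/5 c=-96/5 d=12
  seg 2: a=-5 b=-26/5 c=84/5 d=-28/5
S(1/2) = 12/5

Δ: Δ0=10, Δ1=-10, Δ2=6
row 1: diag=4, rhs=-120; c'=1/4, d'=-30
row 2: denom=4−1·1/4=15/4; d'=(96−1·-30)/(15/4)=168/5
back: M2=168/5
back: M1=-30−1/4·168/5=-192/5
M: M0=0, M1=-192/5, M2=168/5, M3=0
seg 0: a=-5, c=M0/2=0, d=(M1−M0)/(6·1)=-32/5, b=Δ0−h0·(2M0+M1)/6=82/5
seg 1: a=5, c=M1/2=-96/5, d=(M2−M1)/(6·1)=12, b=Δ1−h1·(2M1+M2)/6=-14/5
seg 2: a=-5, c=M2/2=84/5, d=(M3−M2)/(6·1)=-28/5, b=Δ2−h2·(2M2+M3)/6=-26/5
t_q=1/2 → seg 0, τ=1/2; S=-5+82/5·τ+0·τ²+-32/5·τ³=12/5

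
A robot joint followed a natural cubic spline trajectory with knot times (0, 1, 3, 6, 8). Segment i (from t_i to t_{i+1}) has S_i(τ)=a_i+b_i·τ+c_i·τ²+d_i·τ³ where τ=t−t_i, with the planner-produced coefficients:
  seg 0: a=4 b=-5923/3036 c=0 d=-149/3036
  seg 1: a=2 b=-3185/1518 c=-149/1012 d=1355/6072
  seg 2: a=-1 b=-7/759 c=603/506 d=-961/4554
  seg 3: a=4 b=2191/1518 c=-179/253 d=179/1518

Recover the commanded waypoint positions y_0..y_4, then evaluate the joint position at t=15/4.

y_0 = S_0(0) = a_0 = 4
y_1 = S_1(0) = a_1 = 2
y_2 = S_2(0) = a_2 = -1
y_3 = S_3(0) = a_3 = 4
y_4 = S_3(2) = 5
t_q=15/4 is in segment 2 (τ=3/4); S_2(τ)=-1253/2944

y_0=4 y_1=2 y_2=-1 y_3=4 y_4=5
S(15/4) = -1253/2944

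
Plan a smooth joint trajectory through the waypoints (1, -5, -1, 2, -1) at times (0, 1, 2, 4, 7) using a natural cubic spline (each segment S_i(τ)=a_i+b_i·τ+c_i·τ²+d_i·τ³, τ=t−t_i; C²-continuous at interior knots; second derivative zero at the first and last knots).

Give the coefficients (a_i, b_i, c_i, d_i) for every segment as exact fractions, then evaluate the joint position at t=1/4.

Δ: Δ0=-6, Δ1=4, Δ2=3/2, Δ3=-1
row 1: diag=4, rhs=60; c'=1/4, d'=15
row 2: denom=6−1·1/4=23/4; d'=(-15−1·15)/(23/4)=-120/23
row 3: denom=10−2·8/23=214/23; d'=(-15−2·-120/23)/(214/23)=-105/214
back: M3=-105/214
back: M2=-120/23−8/23·-105/214=-540/107
back: M1=15−1/4·-540/107=1740/107
M: M0=0, M1=1740/107, M2=-540/107, M3=-105/214, M4=0
seg 0: a=1, c=M0/2=0, d=(M1−M0)/(6·1)=290/107, b=Δ0−h0·(2M0+M1)/6=-932/107
seg 1: a=-5, c=M1/2=870/107, d=(M2−M1)/(6·1)=-380/107, b=Δ1−h1·(2M1+M2)/6=-62/107
seg 2: a=-1, c=M2/2=-270/107, d=(M3−M2)/(6·2)=325/856, b=Δ2−h2·(2M2+M3)/6=538/107
seg 3: a=2, c=M3/2=-105/428, d=(M4−M3)/(6·3)=35/1284, b=Δ3−h3·(2M3+M4)/6=-109/214
t_q=1/4 → seg 0, τ=1/4; S=1+-932/107·τ+0·τ²+290/107·τ³=-3887/3424

  seg 0: a=1 b=-932/107 c=0 d=290/107
  seg 1: a=-5 b=-62/107 c=870/107 d=-380/107
  seg 2: a=-1 b=538/107 c=-270/107 d=325/856
  seg 3: a=2 b=-109/214 c=-105/428 d=35/1284
S(1/4) = -3887/3424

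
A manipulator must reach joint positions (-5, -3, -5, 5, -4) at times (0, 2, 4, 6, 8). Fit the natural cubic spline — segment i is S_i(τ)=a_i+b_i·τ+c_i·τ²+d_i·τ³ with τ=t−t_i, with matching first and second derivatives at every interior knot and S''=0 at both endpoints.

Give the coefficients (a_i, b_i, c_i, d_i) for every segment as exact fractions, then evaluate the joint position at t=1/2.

Δ: Δ0=1, Δ1=-1, Δ2=5, Δ3=-9/2
row 1: diag=8, rhs=-12; c'=1/4, d'=-3/2
row 2: denom=8−2·1/4=15/2; d'=(36−2·-3/2)/(15/2)=26/5
row 3: denom=8−2·4/15=112/15; d'=(-57−2·26/5)/(112/15)=-1011/112
back: M3=-1011/112
back: M2=26/5−4/15·-1011/112=213/28
back: M1=-3/2−1/4·213/28=-381/112
M: M0=0, M1=-381/112, M2=213/28, M3=-1011/112, M4=0
seg 0: a=-5, c=M0/2=0, d=(M1−M0)/(6·2)=-127/448, b=Δ0−h0·(2M0+M1)/6=239/112
seg 1: a=-3, c=M1/2=-381/224, d=(M2−M1)/(6·2)=411/448, b=Δ1−h1·(2M1+M2)/6=-71/56
seg 2: a=-5, c=M2/2=213/56, d=(M3−M2)/(6·2)=-621/448, b=Δ2−h2·(2M2+M3)/6=47/16
seg 3: a=5, c=M3/2=-1011/224, d=(M4−M3)/(6·2)=337/448, b=Δ3−h3·(2M3+M4)/6=85/56
t_q=1/2 → seg 0, τ=1/2; S=-5+239/112·τ+0·τ²+-127/448·τ³=-14223/3584

  seg 0: a=-5 b=239/112 c=0 d=-127/448
  seg 1: a=-3 b=-71/56 c=-381/224 d=411/448
  seg 2: a=-5 b=47/16 c=213/56 d=-621/448
  seg 3: a=5 b=85/56 c=-1011/224 d=337/448
S(1/2) = -14223/3584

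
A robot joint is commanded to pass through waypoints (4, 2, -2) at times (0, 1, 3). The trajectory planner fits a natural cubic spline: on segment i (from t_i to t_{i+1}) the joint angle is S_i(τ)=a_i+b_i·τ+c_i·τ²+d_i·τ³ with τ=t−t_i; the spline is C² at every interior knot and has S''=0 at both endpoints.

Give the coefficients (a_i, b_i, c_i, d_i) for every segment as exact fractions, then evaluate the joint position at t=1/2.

  seg 0: a=4 b=-2 c=0 d=0
  seg 1: a=2 b=-2 c=0 d=0
S(1/2) = 3

Δ: Δ0=-2, Δ1=-2
row 1: diag=6, rhs=0; c'=1/3, d'=0
back: M1=0
M: M0=0, M1=0, M2=0
seg 0: a=4, c=M0/2=0, d=(M1−M0)/(6·1)=0, b=Δ0−h0·(2M0+M1)/6=-2
seg 1: a=2, c=M1/2=0, d=(M2−M1)/(6·2)=0, b=Δ1−h1·(2M1+M2)/6=-2
t_q=1/2 → seg 0, τ=1/2; S=4+-2·τ+0·τ²+0·τ³=3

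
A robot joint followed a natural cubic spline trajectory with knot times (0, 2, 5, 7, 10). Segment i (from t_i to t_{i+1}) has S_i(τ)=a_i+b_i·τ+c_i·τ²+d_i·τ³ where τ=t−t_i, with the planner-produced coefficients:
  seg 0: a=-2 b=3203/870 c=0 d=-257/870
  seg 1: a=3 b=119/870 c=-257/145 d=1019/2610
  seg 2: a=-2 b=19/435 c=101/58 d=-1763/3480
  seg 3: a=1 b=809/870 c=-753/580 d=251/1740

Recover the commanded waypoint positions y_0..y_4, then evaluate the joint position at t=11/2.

y_0 = S_0(0) = a_0 = -2
y_1 = S_1(0) = a_1 = 3
y_2 = S_2(0) = a_2 = -2
y_3 = S_3(0) = a_3 = 1
y_4 = S_3(3) = -4
t_q=11/2 is in segment 2 (τ=1/2); S_2(τ)=-2981/1856

y_0=-2 y_1=3 y_2=-2 y_3=1 y_4=-4
S(11/2) = -2981/1856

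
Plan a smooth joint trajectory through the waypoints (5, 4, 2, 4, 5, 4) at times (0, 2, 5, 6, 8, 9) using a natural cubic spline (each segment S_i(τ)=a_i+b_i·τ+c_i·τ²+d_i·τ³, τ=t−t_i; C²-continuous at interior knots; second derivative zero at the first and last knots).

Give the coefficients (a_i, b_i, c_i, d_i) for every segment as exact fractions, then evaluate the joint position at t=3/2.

  seg 0: a=5 b=-356/1659 c=0 d=-947/13272
  seg 1: a=4 b=-3553/3318 c=-947/2212 d=415/2212
  seg 2: a=2 b=9463/6636 c=697/553 d=-4555/6636
  seg 3: a=4 b=6263/3318 c=-1767/2212 d=697/13272
  seg 4: a=5 b=-1124/1659 c=-535/1106 d=535/3318
S(3/2) = 22435/5056

Δ: Δ0=-1/2, Δ1=-2/3, Δ2=2, Δ3=1/2, Δ4=-1
row 1: diag=10, rhs=-1; c'=3/10, d'=-1/10
row 2: denom=8−3·3/10=71/10; d'=(16−3·-1/10)/(71/10)=163/71
row 3: denom=6−1·10/71=416/71; d'=(-9−1·163/71)/(416/71)=-401/208
row 4: denom=6−2·71/208=553/104; d'=(-9−2·-401/208)/(553/104)=-535/553
back: M4=-535/553
back: M3=-401/208−71/208·-535/553=-1767/1106
back: M2=163/71−10/71·-1767/1106=1394/553
back: M1=-1/10−3/10·1394/553=-947/1106
M: M0=0, M1=-947/1106, M2=1394/553, M3=-1767/1106, M4=-535/553, M5=0
seg 0: a=5, c=M0/2=0, d=(M1−M0)/(6·2)=-947/13272, b=Δ0−h0·(2M0+M1)/6=-356/1659
seg 1: a=4, c=M1/2=-947/2212, d=(M2−M1)/(6·3)=415/2212, b=Δ1−h1·(2M1+M2)/6=-3553/3318
seg 2: a=2, c=M2/2=697/553, d=(M3−M2)/(6·1)=-4555/6636, b=Δ2−h2·(2M2+M3)/6=9463/6636
seg 3: a=4, c=M3/2=-1767/2212, d=(M4−M3)/(6·2)=697/13272, b=Δ3−h3·(2M3+M4)/6=6263/3318
seg 4: a=5, c=M4/2=-535/1106, d=(M5−M4)/(6·1)=535/3318, b=Δ4−h4·(2M4+M5)/6=-1124/1659
t_q=3/2 → seg 0, τ=3/2; S=5+-356/1659·τ+0·τ²+-947/13272·τ³=22435/5056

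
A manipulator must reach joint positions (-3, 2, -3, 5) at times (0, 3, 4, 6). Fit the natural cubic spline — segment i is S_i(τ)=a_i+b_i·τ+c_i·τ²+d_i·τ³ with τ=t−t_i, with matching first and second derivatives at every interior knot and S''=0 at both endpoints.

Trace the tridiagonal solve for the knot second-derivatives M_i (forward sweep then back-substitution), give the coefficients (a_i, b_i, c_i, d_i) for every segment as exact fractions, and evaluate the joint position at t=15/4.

  seg 0: a=-3 b=676/141 c=0 d=-49/141
  seg 1: a=2 b=-647/141 c=-147/47 d=383/141
  seg 2: a=-3 b=-380/141 c=236/47 d=-118/141
S(15/4) = -6181/3008

Δ: Δ0=5/3, Δ1=-5, Δ2=4
row 1: diag=8, rhs=-40; c'=1/8, d'=-5
row 2: denom=6−1·1/8=47/8; d'=(54−1·-5)/(47/8)=472/47
back: M2=472/47
back: M1=-5−1/8·472/47=-294/47
M: M0=0, M1=-294/47, M2=472/47, M3=0
seg 0: a=-3, c=M0/2=0, d=(M1−M0)/(6·3)=-49/141, b=Δ0−h0·(2M0+M1)/6=676/141
seg 1: a=2, c=M1/2=-147/47, d=(M2−M1)/(6·1)=383/141, b=Δ1−h1·(2M1+M2)/6=-647/141
seg 2: a=-3, c=M2/2=236/47, d=(M3−M2)/(6·2)=-118/141, b=Δ2−h2·(2M2+M3)/6=-380/141
t_q=15/4 → seg 1, τ=3/4; S=2+-647/141·τ+-147/47·τ²+383/141·τ³=-6181/3008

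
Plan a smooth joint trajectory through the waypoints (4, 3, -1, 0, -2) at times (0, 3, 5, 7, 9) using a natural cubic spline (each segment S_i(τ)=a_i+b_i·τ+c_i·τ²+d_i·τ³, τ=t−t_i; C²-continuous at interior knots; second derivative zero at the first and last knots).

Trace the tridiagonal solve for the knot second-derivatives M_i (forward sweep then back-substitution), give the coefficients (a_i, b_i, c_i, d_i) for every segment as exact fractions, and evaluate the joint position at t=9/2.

Δ: Δ0=-1/3, Δ1=-2, Δ2=1/2, Δ3=-1
row 1: diag=10, rhs=-10; c'=1/5, d'=-1
row 2: denom=8−2·1/5=38/5; d'=(15−2·-1)/(38/5)=85/38
row 3: denom=8−2·5/19=142/19; d'=(-9−2·85/38)/(142/19)=-128/71
back: M3=-128/71
back: M2=85/38−5/19·-128/71=385/142
back: M1=-1−1/5·385/142=-219/142
M: M0=0, M1=-219/142, M2=385/142, M3=-128/71, M4=0
seg 0: a=4, c=M0/2=0, d=(M1−M0)/(6·3)=-73/852, b=Δ0−h0·(2M0+M1)/6=373/852
seg 1: a=3, c=M1/2=-219/284, d=(M2−M1)/(6·2)=151/426, b=Δ1−h1·(2M1+M2)/6=-799/426
seg 2: a=-1, c=M2/2=385/284, d=(M3−M2)/(6·2)=-641/1704, b=Δ2−h2·(2M2+M3)/6=-301/426
seg 3: a=0, c=M3/2=-64/71, d=(M4−M3)/(6·2)=32/213, b=Δ3−h3·(2M3+M4)/6=43/213
t_q=9/2 → seg 1, τ=3/2; S=3+-799/426·τ+-219/284·τ²+151/426·τ³=-25/71

  seg 0: a=4 b=373/852 c=0 d=-73/852
  seg 1: a=3 b=-799/426 c=-219/284 d=151/426
  seg 2: a=-1 b=-301/426 c=385/284 d=-641/1704
  seg 3: a=0 b=43/213 c=-64/71 d=32/213
S(9/2) = -25/71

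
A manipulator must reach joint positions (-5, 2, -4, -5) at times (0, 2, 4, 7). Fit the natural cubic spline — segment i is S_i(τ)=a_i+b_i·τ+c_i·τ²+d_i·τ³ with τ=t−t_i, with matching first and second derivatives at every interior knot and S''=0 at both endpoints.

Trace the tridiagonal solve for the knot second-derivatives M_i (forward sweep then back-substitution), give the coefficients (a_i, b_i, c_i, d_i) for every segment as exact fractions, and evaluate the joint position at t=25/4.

Δ: Δ0=7/2, Δ1=-3, Δ2=-1/3
row 1: diag=8, rhs=-39; c'=1/4, d'=-39/8
row 2: denom=10−2·1/4=19/2; d'=(16−2·-39/8)/(19/2)=103/38
back: M2=103/38
back: M1=-39/8−1/4·103/38=-211/38
M: M0=0, M1=-211/38, M2=103/38, M3=0
seg 0: a=-5, c=M0/2=0, d=(M1−M0)/(6·2)=-211/456, b=Δ0−h0·(2M0+M1)/6=305/57
seg 1: a=2, c=M1/2=-211/76, d=(M2−M1)/(6·2)=157/228, b=Δ1−h1·(2M1+M2)/6=-23/114
seg 2: a=-4, c=M2/2=103/76, d=(M3−M2)/(6·3)=-103/684, b=Δ2−h2·(2M2+M3)/6=-347/114
t_q=25/4 → seg 2, τ=9/4; S=-4+-347/114·τ+103/76·τ²+-103/684·τ³=-27739/4864

  seg 0: a=-5 b=305/57 c=0 d=-211/456
  seg 1: a=2 b=-23/114 c=-211/76 d=157/228
  seg 2: a=-4 b=-347/114 c=103/76 d=-103/684
S(25/4) = -27739/4864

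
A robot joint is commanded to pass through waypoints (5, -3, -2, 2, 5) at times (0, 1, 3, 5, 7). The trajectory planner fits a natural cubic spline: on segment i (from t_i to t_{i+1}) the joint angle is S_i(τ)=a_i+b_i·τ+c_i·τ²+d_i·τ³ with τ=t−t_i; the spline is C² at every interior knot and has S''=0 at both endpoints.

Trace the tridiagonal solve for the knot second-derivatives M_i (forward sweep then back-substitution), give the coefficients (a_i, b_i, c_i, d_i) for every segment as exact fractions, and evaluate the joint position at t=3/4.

Δ: Δ0=-8, Δ1=1/2, Δ2=2, Δ3=3/2
row 1: diag=6, rhs=51; c'=1/3, d'=17/2
row 2: denom=8−2·1/3=22/3; d'=(9−2·17/2)/(22/3)=-12/11
row 3: denom=8−2·3/11=82/11; d'=(-3−2·-12/11)/(82/11)=-9/82
back: M3=-9/82
back: M2=-12/11−3/11·-9/82=-87/82
back: M1=17/2−1/3·-87/82=363/41
M: M0=0, M1=363/41, M2=-87/82, M3=-9/82, M4=0
seg 0: a=5, c=M0/2=0, d=(M1−M0)/(6·1)=121/82, b=Δ0−h0·(2M0+M1)/6=-777/82
seg 1: a=-3, c=M1/2=363/82, d=(M2−M1)/(6·2)=-271/328, b=Δ1−h1·(2M1+M2)/6=-207/41
seg 2: a=-2, c=M2/2=-87/164, d=(M3−M2)/(6·2)=13/164, b=Δ2−h2·(2M2+M3)/6=225/82
seg 3: a=2, c=M3/2=-9/164, d=(M4−M3)/(6·2)=3/328, b=Δ3−h3·(2M3+M4)/6=129/82
t_q=3/4 → seg 0, τ=3/4; S=5+-777/82·τ+0·τ²+121/82·τ³=-7789/5248

  seg 0: a=5 b=-777/82 c=0 d=121/82
  seg 1: a=-3 b=-207/41 c=363/82 d=-271/328
  seg 2: a=-2 b=225/82 c=-87/164 d=13/164
  seg 3: a=2 b=129/82 c=-9/164 d=3/328
S(3/4) = -7789/5248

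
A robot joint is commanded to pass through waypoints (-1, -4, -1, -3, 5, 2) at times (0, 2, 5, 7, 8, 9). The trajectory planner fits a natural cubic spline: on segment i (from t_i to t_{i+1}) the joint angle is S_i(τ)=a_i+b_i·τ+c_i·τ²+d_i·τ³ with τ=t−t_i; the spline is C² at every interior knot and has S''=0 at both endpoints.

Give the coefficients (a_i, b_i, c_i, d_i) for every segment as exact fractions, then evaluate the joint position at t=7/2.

Δ: Δ0=-3/2, Δ1=1, Δ2=-1, Δ3=8, Δ4=-3
row 1: diag=10, rhs=15; c'=3/10, d'=3/2
row 2: denom=10−3·3/10=91/10; d'=(-12−3·3/2)/(91/10)=-165/91
row 3: denom=6−2·20/91=506/91; d'=(54−2·-165/91)/(506/91)=114/11
row 4: denom=4−1·91/506=1933/506; d'=(-66−1·114/11)/(1933/506)=-38640/1933
back: M4=-38640/1933
back: M3=114/11−91/506·-38640/1933=26982/1933
back: M2=-165/91−20/91·26982/1933=-9435/1933
back: M1=3/2−3/10·-9435/1933=5730/1933
M: M0=0, M1=5730/1933, M2=-9435/1933, M3=26982/1933, M4=-38640/1933, M5=0
seg 0: a=-1, c=M0/2=0, d=(M1−M0)/(6·2)=955/3866, b=Δ0−h0·(2M0+M1)/6=-9619/3866
seg 1: a=-4, c=M1/2=2865/1933, d=(M2−M1)/(6·3)=-1685/3866, b=Δ1−h1·(2M1+M2)/6=1841/3866
seg 2: a=-1, c=M2/2=-9435/3866, d=(M3−M2)/(6·2)=12139/7732, b=Δ2−h2·(2M2+M3)/6=-4637/1933
seg 3: a=-3, c=M3/2=13491/1933, d=(M4−M3)/(6·1)=-10937/1933, b=Δ3−h3·(2M3+M4)/6=12910/1933
seg 4: a=5, c=M4/2=-19320/1933, d=(M5−M4)/(6·1)=6440/1933, b=Δ4−h4·(2M4+M5)/6=7081/1933
t_q=7/2 → seg 1, τ=3/2; S=-4+1841/3866·τ+2865/1933·τ²+-1685/3866·τ³=-43975/30928

  seg 0: a=-1 b=-9619/3866 c=0 d=955/3866
  seg 1: a=-4 b=1841/3866 c=2865/1933 d=-1685/3866
  seg 2: a=-1 b=-4637/1933 c=-9435/3866 d=12139/7732
  seg 3: a=-3 b=12910/1933 c=13491/1933 d=-10937/1933
  seg 4: a=5 b=7081/1933 c=-19320/1933 d=6440/1933
S(7/2) = -43975/30928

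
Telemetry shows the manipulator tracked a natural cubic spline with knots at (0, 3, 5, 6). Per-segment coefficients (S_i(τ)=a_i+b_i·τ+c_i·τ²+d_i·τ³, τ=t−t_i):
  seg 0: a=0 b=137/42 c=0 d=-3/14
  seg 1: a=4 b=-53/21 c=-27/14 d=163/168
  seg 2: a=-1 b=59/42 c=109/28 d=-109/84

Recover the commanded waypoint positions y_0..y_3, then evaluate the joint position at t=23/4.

y_0=0 y_1=4 y_2=-1 y_3=3
S(23/4) = 3039/1792

y_0 = S_0(0) = a_0 = 0
y_1 = S_1(0) = a_1 = 4
y_2 = S_2(0) = a_2 = -1
y_3 = S_2(1) = 3
t_q=23/4 is in segment 2 (τ=3/4); S_2(τ)=3039/1792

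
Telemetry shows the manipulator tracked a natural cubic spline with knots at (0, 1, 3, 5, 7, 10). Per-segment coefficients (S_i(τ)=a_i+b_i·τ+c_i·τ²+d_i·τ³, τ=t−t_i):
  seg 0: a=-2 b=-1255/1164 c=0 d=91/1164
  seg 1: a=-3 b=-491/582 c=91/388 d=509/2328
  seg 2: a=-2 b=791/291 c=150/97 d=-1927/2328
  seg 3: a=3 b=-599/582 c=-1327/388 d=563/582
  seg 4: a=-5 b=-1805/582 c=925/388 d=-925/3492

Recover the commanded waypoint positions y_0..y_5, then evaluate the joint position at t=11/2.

y_0=-2 y_1=-3 y_2=-2 y_3=3 y_4=-5 y_5=0
S(11/2) = 1359/776

y_0 = S_0(0) = a_0 = -2
y_1 = S_1(0) = a_1 = -3
y_2 = S_2(0) = a_2 = -2
y_3 = S_3(0) = a_3 = 3
y_4 = S_4(0) = a_4 = -5
y_5 = S_4(3) = 0
t_q=11/2 is in segment 3 (τ=1/2); S_3(τ)=1359/776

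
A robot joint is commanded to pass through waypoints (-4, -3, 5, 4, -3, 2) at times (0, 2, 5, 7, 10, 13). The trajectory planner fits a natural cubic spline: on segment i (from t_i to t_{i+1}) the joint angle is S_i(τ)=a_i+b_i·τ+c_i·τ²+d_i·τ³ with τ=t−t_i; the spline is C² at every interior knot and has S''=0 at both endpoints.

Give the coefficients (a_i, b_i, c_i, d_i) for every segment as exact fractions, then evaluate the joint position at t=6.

Δ: Δ0=1/2, Δ1=8/3, Δ2=-1/2, Δ3=-7/3, Δ4=5/3
row 1: diag=10, rhs=13; c'=3/10, d'=13/10
row 2: denom=10−3·3/10=91/10; d'=(-19−3·13/10)/(91/10)=-229/91
row 3: denom=10−2·20/91=870/91; d'=(-11−2·-229/91)/(870/91)=-181/290
row 4: denom=12−3·91/290=3207/290; d'=(24−3·-181/290)/(3207/290)=2501/1069
back: M4=2501/1069
back: M3=-181/290−91/290·2501/1069=-1452/1069
back: M2=-229/91−20/91·-1452/1069=-2371/1069
back: M1=13/10−3/10·-2371/1069=2101/1069
M: M0=0, M1=2101/1069, M2=-2371/1069, M3=-1452/1069, M4=2501/1069, M5=0
seg 0: a=-4, c=M0/2=0, d=(M1−M0)/(6·2)=2101/12828, b=Δ0−h0·(2M0+M1)/6=-995/6414
seg 1: a=-3, c=M1/2=2101/2138, d=(M2−M1)/(6·3)=-2236/9621, b=Δ1−h1·(2M1+M2)/6=11611/6414
seg 2: a=5, c=M2/2=-2371/2138, d=(M3−M2)/(6·2)=919/12828, b=Δ2−h2·(2M2+M3)/6=9181/6414
seg 3: a=4, c=M3/2=-726/1069, d=(M4−M3)/(6·3)=3953/19242, b=Δ3−h3·(2M3+M4)/6=-13757/6414
seg 4: a=-3, c=M4/2=2501/2138, d=(M5−M4)/(6·3)=-2501/19242, b=Δ4−h4·(2M4+M5)/6=-2158/3207
t_q=6 → seg 2, τ=1; S=5+9181/6414·τ+-2371/2138·τ²+919/12828·τ³=23065/4276

  seg 0: a=-4 b=-995/6414 c=0 d=2101/12828
  seg 1: a=-3 b=11611/6414 c=2101/2138 d=-2236/9621
  seg 2: a=5 b=9181/6414 c=-2371/2138 d=919/12828
  seg 3: a=4 b=-13757/6414 c=-726/1069 d=3953/19242
  seg 4: a=-3 b=-2158/3207 c=2501/2138 d=-2501/19242
S(6) = 23065/4276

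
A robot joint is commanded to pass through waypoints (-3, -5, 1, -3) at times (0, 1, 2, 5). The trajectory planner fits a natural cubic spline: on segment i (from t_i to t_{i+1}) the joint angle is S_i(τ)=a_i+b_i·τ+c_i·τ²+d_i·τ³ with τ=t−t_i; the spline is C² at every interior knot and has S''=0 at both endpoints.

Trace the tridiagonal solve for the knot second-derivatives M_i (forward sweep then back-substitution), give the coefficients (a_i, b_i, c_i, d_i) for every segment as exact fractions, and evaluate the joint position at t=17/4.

Δ: Δ0=-2, Δ1=6, Δ2=-4/3
row 1: diag=4, rhs=48; c'=1/4, d'=12
row 2: denom=8−1·1/4=31/4; d'=(-44−1·12)/(31/4)=-224/31
back: M2=-224/31
back: M1=12−1/4·-224/31=428/31
M: M0=0, M1=428/31, M2=-224/31, M3=0
seg 0: a=-3, c=M0/2=0, d=(M1−M0)/(6·1)=214/93, b=Δ0−h0·(2M0+M1)/6=-400/93
seg 1: a=-5, c=M1/2=214/31, d=(M2−M1)/(6·1)=-326/93, b=Δ1−h1·(2M1+M2)/6=242/93
seg 2: a=1, c=M2/2=-112/31, d=(M3−M2)/(6·3)=112/279, b=Δ2−h2·(2M2+M3)/6=548/93
t_q=17/4 → seg 2, τ=9/4; S=1+548/93·τ+-112/31·τ²+112/279·τ³=67/124

  seg 0: a=-3 b=-400/93 c=0 d=214/93
  seg 1: a=-5 b=242/93 c=214/31 d=-326/93
  seg 2: a=1 b=548/93 c=-112/31 d=112/279
S(17/4) = 67/124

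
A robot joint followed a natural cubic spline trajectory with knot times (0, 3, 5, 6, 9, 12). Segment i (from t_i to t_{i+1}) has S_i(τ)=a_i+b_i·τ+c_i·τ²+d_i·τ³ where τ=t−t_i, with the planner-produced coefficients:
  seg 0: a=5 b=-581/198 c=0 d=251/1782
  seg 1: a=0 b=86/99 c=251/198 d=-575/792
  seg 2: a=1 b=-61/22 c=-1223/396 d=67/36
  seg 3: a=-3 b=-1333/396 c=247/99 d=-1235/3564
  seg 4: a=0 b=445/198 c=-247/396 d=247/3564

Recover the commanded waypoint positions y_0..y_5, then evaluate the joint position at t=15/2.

y_0=5 y_1=0 y_2=1 y_3=-3 y_4=0 y_5=3
S(15/2) = -1269/352

y_0 = S_0(0) = a_0 = 5
y_1 = S_1(0) = a_1 = 0
y_2 = S_2(0) = a_2 = 1
y_3 = S_3(0) = a_3 = -3
y_4 = S_4(0) = a_4 = 0
y_5 = S_4(3) = 3
t_q=15/2 is in segment 3 (τ=3/2); S_3(τ)=-1269/352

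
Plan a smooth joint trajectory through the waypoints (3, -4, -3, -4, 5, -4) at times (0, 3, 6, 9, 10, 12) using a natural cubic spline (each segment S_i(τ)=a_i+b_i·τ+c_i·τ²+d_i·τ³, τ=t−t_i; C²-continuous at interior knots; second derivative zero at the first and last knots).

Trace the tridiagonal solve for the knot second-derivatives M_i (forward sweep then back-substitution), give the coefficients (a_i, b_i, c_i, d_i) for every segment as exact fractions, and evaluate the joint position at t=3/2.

Δ: Δ0=-7/3, Δ1=1/3, Δ2=-1/3, Δ3=9, Δ4=-9/2
row 1: diag=12, rhs=16; c'=1/4, d'=4/3
row 2: denom=12−3·1/4=45/4; d'=(-4−3·4/3)/(45/4)=-32/45
row 3: denom=8−3·4/15=36/5; d'=(56−3·-32/45)/(36/5)=218/27
row 4: denom=6−1·5/36=211/36; d'=(-81−1·218/27)/(211/36)=-9620/633
back: M4=-9620/633
back: M3=218/27−5/36·-9620/633=2149/211
back: M2=-32/45−4/15·2149/211=-6508/1899
back: M1=4/3−1/4·-6508/1899=4159/1899
M: M0=0, M1=4159/1899, M2=-6508/1899, M3=2149/211, M4=-9620/633, M5=0
seg 0: a=3, c=M0/2=0, d=(M1−M0)/(6·3)=4159/34182, b=Δ0−h0·(2M0+M1)/6=-13021/3798
seg 1: a=-4, c=M1/2=4159/3798, d=(M2−M1)/(6·3)=-10667/34182, b=Δ1−h1·(2M1+M2)/6=-272/1899
seg 2: a=-3, c=M2/2=-3254/1899, d=(M3−M2)/(6·3)=25849/34182, b=Δ2−h2·(2M2+M3)/6=-7591/3798
seg 3: a=-4, c=M3/2=2149/422, d=(M4−M3)/(6·1)=-16067/3798, b=Δ3−h3·(2M3+M4)/6=15454/1899
seg 4: a=5, c=M4/2=-4810/633, d=(M5−M4)/(6·2)=2405/1899, b=Δ4−h4·(2M4+M5)/6=21389/3798
t_q=3/2 → seg 0, τ=3/2; S=3+-13021/3798·τ+0·τ²+4159/34182·τ³=-5847/3376

  seg 0: a=3 b=-13021/3798 c=0 d=4159/34182
  seg 1: a=-4 b=-272/1899 c=4159/3798 d=-10667/34182
  seg 2: a=-3 b=-7591/3798 c=-3254/1899 d=25849/34182
  seg 3: a=-4 b=15454/1899 c=2149/422 d=-16067/3798
  seg 4: a=5 b=21389/3798 c=-4810/633 d=2405/1899
S(3/2) = -5847/3376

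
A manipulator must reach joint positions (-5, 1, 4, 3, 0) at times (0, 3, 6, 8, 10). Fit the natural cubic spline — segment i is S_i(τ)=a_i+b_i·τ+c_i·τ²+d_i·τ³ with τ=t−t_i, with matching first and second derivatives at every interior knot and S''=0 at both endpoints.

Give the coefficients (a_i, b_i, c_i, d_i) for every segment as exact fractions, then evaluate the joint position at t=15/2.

Δ: Δ0=2, Δ1=1, Δ2=-1/2, Δ3=-3/2
row 1: diag=12, rhs=-6; c'=1/4, d'=-1/2
row 2: denom=10−3·1/4=37/4; d'=(-9−3·-1/2)/(37/4)=-30/37
row 3: denom=8−2·8/37=280/37; d'=(-6−2·-30/37)/(280/37)=-81/140
back: M3=-81/140
back: M2=-30/37−8/37·-81/140=-24/35
back: M1=-1/2−1/4·-24/35=-23/70
M: M0=0, M1=-23/70, M2=-24/35, M3=-81/140, M4=0
seg 0: a=-5, c=M0/2=0, d=(M1−M0)/(6·3)=-23/1260, b=Δ0−h0·(2M0+M1)/6=303/140
seg 1: a=1, c=M1/2=-23/140, d=(M2−M1)/(6·3)=-5/252, b=Δ1−h1·(2M1+M2)/6=117/70
seg 2: a=4, c=M2/2=-12/35, d=(M3−M2)/(6·2)=1/112, b=Δ2−h2·(2M2+M3)/6=3/20
seg 3: a=3, c=M3/2=-81/280, d=(M4−M3)/(6·2)=27/560, b=Δ3−h3·(2M3+M4)/6=-39/35
t_q=15/2 → seg 2, τ=3/2; S=4+3/20·τ+-12/35·τ²+1/112·τ³=15607/4480

  seg 0: a=-5 b=303/140 c=0 d=-23/1260
  seg 1: a=1 b=117/70 c=-23/140 d=-5/252
  seg 2: a=4 b=3/20 c=-12/35 d=1/112
  seg 3: a=3 b=-39/35 c=-81/280 d=27/560
S(15/2) = 15607/4480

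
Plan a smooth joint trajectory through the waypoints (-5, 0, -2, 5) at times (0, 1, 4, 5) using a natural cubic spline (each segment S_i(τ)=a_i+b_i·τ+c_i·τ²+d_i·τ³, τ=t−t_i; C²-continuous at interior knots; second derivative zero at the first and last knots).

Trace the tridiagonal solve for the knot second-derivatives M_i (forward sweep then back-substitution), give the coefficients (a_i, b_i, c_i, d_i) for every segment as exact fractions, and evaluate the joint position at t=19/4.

  seg 0: a=-5 b=206/33 c=0 d=-41/33
  seg 1: a=0 b=83/33 c=-41/11 d=8/9
  seg 2: a=-2 b=137/33 c=47/11 d=-47/33
S(19/4) = 2053/704

Δ: Δ0=5, Δ1=-2/3, Δ2=7
row 1: diag=8, rhs=-34; c'=3/8, d'=-17/4
row 2: denom=8−3·3/8=55/8; d'=(46−3·-17/4)/(55/8)=94/11
back: M2=94/11
back: M1=-17/4−3/8·94/11=-82/11
M: M0=0, M1=-82/11, M2=94/11, M3=0
seg 0: a=-5, c=M0/2=0, d=(M1−M0)/(6·1)=-41/33, b=Δ0−h0·(2M0+M1)/6=206/33
seg 1: a=0, c=M1/2=-41/11, d=(M2−M1)/(6·3)=8/9, b=Δ1−h1·(2M1+M2)/6=83/33
seg 2: a=-2, c=M2/2=47/11, d=(M3−M2)/(6·1)=-47/33, b=Δ2−h2·(2M2+M3)/6=137/33
t_q=19/4 → seg 2, τ=3/4; S=-2+137/33·τ+47/11·τ²+-47/33·τ³=2053/704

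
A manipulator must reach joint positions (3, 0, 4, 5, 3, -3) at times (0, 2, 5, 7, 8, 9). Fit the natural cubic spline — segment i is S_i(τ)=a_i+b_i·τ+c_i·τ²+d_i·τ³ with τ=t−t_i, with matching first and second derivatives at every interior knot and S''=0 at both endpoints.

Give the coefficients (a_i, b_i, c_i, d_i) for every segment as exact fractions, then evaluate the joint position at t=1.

  seg 0: a=3 b=-24931/11598 c=0 d=3767/23196
  seg 1: a=0 b=-2329/11598 c=3767/3866 d=-895/5799
  seg 2: a=4 b=17147/11598 c=-1603/3866 d=-865/23196
  seg 3: a=5 b=-7279/11598 c=-1234/1933 d=-8513/11598
  seg 4: a=3 b=-23813/5799 c=-10981/3866 d=10981/11598
S(1) = 7831/7732

Δ: Δ0=-3/2, Δ1=4/3, Δ2=1/2, Δ3=-2, Δ4=-6
row 1: diag=10, rhs=17; c'=3/10, d'=17/10
row 2: denom=10−3·3/10=91/10; d'=(-5−3·17/10)/(91/10)=-101/91
row 3: denom=6−2·20/91=506/91; d'=(-15−2·-101/91)/(506/91)=-1163/506
row 4: denom=4−1·91/506=1933/506; d'=(-24−1·-1163/506)/(1933/506)=-10981/1933
back: M4=-10981/1933
back: M3=-1163/506−91/506·-10981/1933=-2468/1933
back: M2=-101/91−20/91·-2468/1933=-1603/1933
back: M1=17/10−3/10·-1603/1933=3767/1933
M: M0=0, M1=3767/1933, M2=-1603/1933, M3=-2468/1933, M4=-10981/1933, M5=0
seg 0: a=3, c=M0/2=0, d=(M1−M0)/(6·2)=3767/23196, b=Δ0−h0·(2M0+M1)/6=-24931/11598
seg 1: a=0, c=M1/2=3767/3866, d=(M2−M1)/(6·3)=-895/5799, b=Δ1−h1·(2M1+M2)/6=-2329/11598
seg 2: a=4, c=M2/2=-1603/3866, d=(M3−M2)/(6·2)=-865/23196, b=Δ2−h2·(2M2+M3)/6=17147/11598
seg 3: a=5, c=M3/2=-1234/1933, d=(M4−M3)/(6·1)=-8513/11598, b=Δ3−h3·(2M3+M4)/6=-7279/11598
seg 4: a=3, c=M4/2=-10981/3866, d=(M5−M4)/(6·1)=10981/11598, b=Δ4−h4·(2M4+M5)/6=-23813/5799
t_q=1 → seg 0, τ=1; S=3+-24931/11598·τ+0·τ²+3767/23196·τ³=7831/7732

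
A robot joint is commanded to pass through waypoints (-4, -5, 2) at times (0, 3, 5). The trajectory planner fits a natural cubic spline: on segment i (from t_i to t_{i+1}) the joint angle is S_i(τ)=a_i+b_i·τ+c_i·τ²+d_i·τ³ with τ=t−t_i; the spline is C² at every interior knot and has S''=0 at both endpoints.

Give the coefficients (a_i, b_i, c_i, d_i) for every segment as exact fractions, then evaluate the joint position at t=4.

  seg 0: a=-4 b=-89/60 c=0 d=23/180
  seg 1: a=-5 b=59/30 c=23/20 d=-23/120
S(4) = -83/40

Δ: Δ0=-1/3, Δ1=7/2
row 1: diag=10, rhs=23; c'=1/5, d'=23/10
back: M1=23/10
M: M0=0, M1=23/10, M2=0
seg 0: a=-4, c=M0/2=0, d=(M1−M0)/(6·3)=23/180, b=Δ0−h0·(2M0+M1)/6=-89/60
seg 1: a=-5, c=M1/2=23/20, d=(M2−M1)/(6·2)=-23/120, b=Δ1−h1·(2M1+M2)/6=59/30
t_q=4 → seg 1, τ=1; S=-5+59/30·τ+23/20·τ²+-23/120·τ³=-83/40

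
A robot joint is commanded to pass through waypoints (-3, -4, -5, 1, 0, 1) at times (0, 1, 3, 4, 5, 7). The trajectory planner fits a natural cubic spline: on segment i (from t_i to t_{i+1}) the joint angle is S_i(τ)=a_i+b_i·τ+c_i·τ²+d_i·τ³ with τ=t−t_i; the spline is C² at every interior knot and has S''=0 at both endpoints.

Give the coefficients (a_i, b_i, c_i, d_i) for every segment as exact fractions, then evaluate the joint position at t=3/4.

Δ: Δ0=-1, Δ1=-1/2, Δ2=6, Δ3=-1, Δ4=1/2
row 1: diag=6, rhs=3; c'=1/3, d'=1/2
row 2: denom=6−2·1/3=16/3; d'=(39−2·1/2)/(16/3)=57/8
row 3: denom=4−1·3/16=61/16; d'=(-42−1·57/8)/(61/16)=-786/61
row 4: denom=6−1·16/61=350/61; d'=(9−1·-786/61)/(350/61)=267/70
back: M4=267/70
back: M3=-786/61−16/61·267/70=-486/35
back: M2=57/8−3/16·-486/35=681/70
back: M1=1/2−1/3·681/70=-96/35
M: M0=0, M1=-96/35, M2=681/70, M3=-486/35, M4=267/70, M5=0
seg 0: a=-3, c=M0/2=0, d=(M1−M0)/(6·1)=-16/35, b=Δ0−h0·(2M0+M1)/6=-19/35
seg 1: a=-4, c=M1/2=-48/35, d=(M2−M1)/(6·2)=291/280, b=Δ1−h1·(2M1+M2)/6=-67/35
seg 2: a=-5, c=M2/2=681/140, d=(M3−M2)/(6·1)=-551/140, b=Δ2−h2·(2M2+M3)/6=71/14
seg 3: a=1, c=M3/2=-243/35, d=(M4−M3)/(6·1)=59/20, b=Δ3−h3·(2M3+M4)/6=419/140
seg 4: a=0, c=M4/2=267/140, d=(M5−M4)/(6·2)=-89/280, b=Δ4−h4·(2M4+M5)/6=-143/70
t_q=3/4 → seg 0, τ=3/4; S=-3+-19/35·τ+0·τ²+-16/35·τ³=-18/5

  seg 0: a=-3 b=-19/35 c=0 d=-16/35
  seg 1: a=-4 b=-67/35 c=-48/35 d=291/280
  seg 2: a=-5 b=71/14 c=681/140 d=-551/140
  seg 3: a=1 b=419/140 c=-243/35 d=59/20
  seg 4: a=0 b=-143/70 c=267/140 d=-89/280
S(3/4) = -18/5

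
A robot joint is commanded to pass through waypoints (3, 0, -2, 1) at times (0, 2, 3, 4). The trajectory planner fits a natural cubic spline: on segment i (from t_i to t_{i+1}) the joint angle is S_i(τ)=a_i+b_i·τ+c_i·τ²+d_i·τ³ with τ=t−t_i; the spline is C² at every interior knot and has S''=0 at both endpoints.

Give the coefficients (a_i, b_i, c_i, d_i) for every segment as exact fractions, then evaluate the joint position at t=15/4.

Δ: Δ0=-3/2, Δ1=-2, Δ2=3
row 1: diag=6, rhs=-3; c'=1/6, d'=-1/2
row 2: denom=4−1·1/6=23/6; d'=(30−1·-1/2)/(23/6)=183/23
back: M2=183/23
back: M1=-1/2−1/6·183/23=-42/23
M: M0=0, M1=-42/23, M2=183/23, M3=0
seg 0: a=3, c=M0/2=0, d=(M1−M0)/(6·2)=-7/46, b=Δ0−h0·(2M0+M1)/6=-41/46
seg 1: a=0, c=M1/2=-21/23, d=(M2−M1)/(6·1)=75/46, b=Δ1−h1·(2M1+M2)/6=-125/46
seg 2: a=-2, c=M2/2=183/46, d=(M3−M2)/(6·1)=-61/46, b=Δ2−h2·(2M2+M3)/6=8/23
t_q=15/4 → seg 2, τ=3/4; S=-2+8/23·τ+183/46·τ²+-61/46·τ³=-179/2944

  seg 0: a=3 b=-41/46 c=0 d=-7/46
  seg 1: a=0 b=-125/46 c=-21/23 d=75/46
  seg 2: a=-2 b=8/23 c=183/46 d=-61/46
S(15/4) = -179/2944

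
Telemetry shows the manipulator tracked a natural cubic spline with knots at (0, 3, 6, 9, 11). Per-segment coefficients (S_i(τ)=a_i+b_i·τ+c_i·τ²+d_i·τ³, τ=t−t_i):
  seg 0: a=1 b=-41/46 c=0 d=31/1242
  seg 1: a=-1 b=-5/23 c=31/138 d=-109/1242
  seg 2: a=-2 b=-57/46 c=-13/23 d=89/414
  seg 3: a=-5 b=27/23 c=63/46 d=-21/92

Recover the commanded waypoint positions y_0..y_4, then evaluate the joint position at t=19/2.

y_0 = S_0(0) = a_0 = 1
y_1 = S_1(0) = a_1 = -1
y_2 = S_2(0) = a_2 = -2
y_3 = S_3(0) = a_3 = -5
y_4 = S_3(2) = 1
t_q=19/2 is in segment 3 (τ=1/2); S_3(τ)=-3017/736

y_0=1 y_1=-1 y_2=-2 y_3=-5 y_4=1
S(19/2) = -3017/736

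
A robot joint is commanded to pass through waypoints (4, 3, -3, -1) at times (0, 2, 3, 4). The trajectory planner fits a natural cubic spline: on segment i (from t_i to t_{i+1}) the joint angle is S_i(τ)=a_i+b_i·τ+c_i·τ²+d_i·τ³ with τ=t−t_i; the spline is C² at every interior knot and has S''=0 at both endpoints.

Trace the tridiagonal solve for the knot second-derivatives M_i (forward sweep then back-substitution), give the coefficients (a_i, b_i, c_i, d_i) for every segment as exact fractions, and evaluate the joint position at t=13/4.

Δ: Δ0=-1/2, Δ1=-6, Δ2=2
row 1: diag=6, rhs=-33; c'=1/6, d'=-11/2
row 2: denom=4−1·1/6=23/6; d'=(48−1·-11/2)/(23/6)=321/23
back: M2=321/23
back: M1=-11/2−1/6·321/23=-180/23
M: M0=0, M1=-180/23, M2=321/23, M3=0
seg 0: a=4, c=M0/2=0, d=(M1−M0)/(6·2)=-15/23, b=Δ0−h0·(2M0+M1)/6=97/46
seg 1: a=3, c=M1/2=-90/23, d=(M2−M1)/(6·1)=167/46, b=Δ1−h1·(2M1+M2)/6=-263/46
seg 2: a=-3, c=M2/2=321/46, d=(M3−M2)/(6·1)=-107/46, b=Δ2−h2·(2M2+M3)/6=-61/23
t_q=13/4 → seg 2, τ=1/4; S=-3+-61/23·τ+321/46·τ²+-107/46·τ³=-9607/2944

  seg 0: a=4 b=97/46 c=0 d=-15/23
  seg 1: a=3 b=-263/46 c=-90/23 d=167/46
  seg 2: a=-3 b=-61/23 c=321/46 d=-107/46
S(13/4) = -9607/2944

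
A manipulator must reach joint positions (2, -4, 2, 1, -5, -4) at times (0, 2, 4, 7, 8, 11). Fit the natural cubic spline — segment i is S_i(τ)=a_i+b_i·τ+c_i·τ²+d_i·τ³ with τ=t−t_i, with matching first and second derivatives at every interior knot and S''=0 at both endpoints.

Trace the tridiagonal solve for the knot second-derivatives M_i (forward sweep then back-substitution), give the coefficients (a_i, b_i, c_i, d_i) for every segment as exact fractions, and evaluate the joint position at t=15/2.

  seg 0: a=2 b=-376/81 c=0 d=133/324
  seg 1: a=-4 b=23/81 c=133/54 d=-179/324
  seg 2: a=2 b=284/81 c=-23/27 d=-104/729
  seg 3: a=1 b=-442/81 c=-173/81 d=43/27
  seg 4: a=-5 b=-401/81 c=214/81 d=-214/729
S(15/2) = -1337/648

Δ: Δ0=-3, Δ1=3, Δ2=-1/3, Δ3=-6, Δ4=1/3
row 1: diag=8, rhs=36; c'=1/4, d'=9/2
row 2: denom=10−2·1/4=19/2; d'=(-20−2·9/2)/(19/2)=-58/19
row 3: denom=8−3·6/19=134/19; d'=(-34−3·-58/19)/(134/19)=-236/67
row 4: denom=8−1·19/134=1053/134; d'=(38−1·-236/67)/(1053/134)=428/81
back: M4=428/81
back: M3=-236/67−19/134·428/81=-346/81
back: M2=-58/19−6/19·-346/81=-46/27
back: M1=9/2−1/4·-46/27=133/27
M: M0=0, M1=133/27, M2=-46/27, M3=-346/81, M4=428/81, M5=0
seg 0: a=2, c=M0/2=0, d=(M1−M0)/(6·2)=133/324, b=Δ0−h0·(2M0+M1)/6=-376/81
seg 1: a=-4, c=M1/2=133/54, d=(M2−M1)/(6·2)=-179/324, b=Δ1−h1·(2M1+M2)/6=23/81
seg 2: a=2, c=M2/2=-23/27, d=(M3−M2)/(6·3)=-104/729, b=Δ2−h2·(2M2+M3)/6=284/81
seg 3: a=1, c=M3/2=-173/81, d=(M4−M3)/(6·1)=43/27, b=Δ3−h3·(2M3+M4)/6=-442/81
seg 4: a=-5, c=M4/2=214/81, d=(M5−M4)/(6·3)=-214/729, b=Δ4−h4·(2M4+M5)/6=-401/81
t_q=15/2 → seg 3, τ=1/2; S=1+-442/81·τ+-173/81·τ²+43/27·τ³=-1337/648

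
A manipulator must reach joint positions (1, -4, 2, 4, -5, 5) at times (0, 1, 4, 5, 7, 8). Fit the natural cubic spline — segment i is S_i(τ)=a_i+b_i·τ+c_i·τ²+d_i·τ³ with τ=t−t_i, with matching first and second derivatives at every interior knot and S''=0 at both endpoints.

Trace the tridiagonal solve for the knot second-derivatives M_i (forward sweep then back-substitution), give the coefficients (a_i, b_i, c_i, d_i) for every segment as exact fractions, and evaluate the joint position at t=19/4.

  seg 0: a=1 b=-5053/856 c=0 d=773/856
  seg 1: a=-4 b=-1367/428 c=2319/856 d=-279/856
  seg 2: a=2 b=3647/856 c=-24/107 d=-1743/856
  seg 3: a=4 b=-983/428 c=-5421/856 d=2239/856
  seg 4: a=-5 b=1609/428 c=8013/856 d=-2671/856
S(19/4) = 230651/54784

Δ: Δ0=-5, Δ1=2, Δ2=2, Δ3=-9/2, Δ4=10
row 1: diag=8, rhs=42; c'=3/8, d'=21/4
row 2: denom=8−3·3/8=55/8; d'=(0−3·21/4)/(55/8)=-126/55
row 3: denom=6−1·8/55=322/55; d'=(-39−1·-126/55)/(322/55)=-2019/322
row 4: denom=6−2·55/161=856/161; d'=(87−2·-2019/322)/(856/161)=8013/428
back: M4=8013/428
back: M3=-2019/322−55/161·8013/428=-5421/428
back: M2=-126/55−8/55·-5421/428=-48/107
back: M1=21/4−3/8·-48/107=2319/428
M: M0=0, M1=2319/428, M2=-48/107, M3=-5421/428, M4=8013/428, M5=0
seg 0: a=1, c=M0/2=0, d=(M1−M0)/(6·1)=773/856, b=Δ0−h0·(2M0+M1)/6=-5053/856
seg 1: a=-4, c=M1/2=2319/856, d=(M2−M1)/(6·3)=-279/856, b=Δ1−h1·(2M1+M2)/6=-1367/428
seg 2: a=2, c=M2/2=-24/107, d=(M3−M2)/(6·1)=-1743/856, b=Δ2−h2·(2M2+M3)/6=3647/856
seg 3: a=4, c=M3/2=-5421/856, d=(M4−M3)/(6·2)=2239/856, b=Δ3−h3·(2M3+M4)/6=-983/428
seg 4: a=-5, c=M4/2=8013/856, d=(M5−M4)/(6·1)=-2671/856, b=Δ4−h4·(2M4+M5)/6=1609/428
t_q=19/4 → seg 2, τ=3/4; S=2+3647/856·τ+-24/107·τ²+-1743/856·τ³=230651/54784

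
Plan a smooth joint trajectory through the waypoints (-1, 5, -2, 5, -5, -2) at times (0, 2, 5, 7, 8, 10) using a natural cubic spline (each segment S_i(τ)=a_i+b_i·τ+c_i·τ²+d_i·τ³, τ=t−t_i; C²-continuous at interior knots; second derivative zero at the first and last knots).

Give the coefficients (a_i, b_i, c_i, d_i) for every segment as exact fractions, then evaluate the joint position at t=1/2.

  seg 0: a=-1 b=43942/8835 c=0 d=-17437/35340
  seg 1: a=5 b=-8369/8835 c=-17437/5890 d=44147/53010
  seg 2: a=-2 b=66719/17670 c=2671/589 d=-82567/35340
  seg 3: a=5 b=-108163/17670 c=-55857/5890 d=49517/8835
  seg 4: a=-5 b=-146203/17670 c=43177/5890 d=-43177/35340
S(1/2) = 26861/18848

Δ: Δ0=3, Δ1=-7/3, Δ2=7/2, Δ3=-10, Δ4=3/2
row 1: diag=10, rhs=-32; c'=3/10, d'=-16/5
row 2: denom=10−3·3/10=91/10; d'=(35−3·-16/5)/(91/10)=446/91
row 3: denom=6−2·20/91=506/91; d'=(-81−2·446/91)/(506/91)=-8263/506
row 4: denom=6−1·91/506=2945/506; d'=(69−1·-8263/506)/(2945/506)=43177/2945
back: M4=43177/2945
back: M3=-8263/506−91/506·43177/2945=-55857/2945
back: M2=446/91−20/91·-55857/2945=5342/589
back: M1=-16/5−3/10·5342/589=-17437/2945
M: M0=0, M1=-17437/2945, M2=5342/589, M3=-55857/2945, M4=43177/2945, M5=0
seg 0: a=-1, c=M0/2=0, d=(M1−M0)/(6·2)=-17437/35340, b=Δ0−h0·(2M0+M1)/6=43942/8835
seg 1: a=5, c=M1/2=-17437/5890, d=(M2−M1)/(6·3)=44147/53010, b=Δ1−h1·(2M1+M2)/6=-8369/8835
seg 2: a=-2, c=M2/2=2671/589, d=(M3−M2)/(6·2)=-82567/35340, b=Δ2−h2·(2M2+M3)/6=66719/17670
seg 3: a=5, c=M3/2=-55857/5890, d=(M4−M3)/(6·1)=49517/8835, b=Δ3−h3·(2M3+M4)/6=-108163/17670
seg 4: a=-5, c=M4/2=43177/5890, d=(M5−M4)/(6·2)=-43177/35340, b=Δ4−h4·(2M4+M5)/6=-146203/17670
t_q=1/2 → seg 0, τ=1/2; S=-1+43942/8835·τ+0·τ²+-17437/35340·τ³=26861/18848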